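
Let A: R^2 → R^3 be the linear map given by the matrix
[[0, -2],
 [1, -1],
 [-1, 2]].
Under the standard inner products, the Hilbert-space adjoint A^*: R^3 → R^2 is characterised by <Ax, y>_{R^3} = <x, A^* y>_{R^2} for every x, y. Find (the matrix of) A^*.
A^* = A^T =
[[0, 1, -1],
 [-2, -1, 2]]

For real matrices with standard dot products, the defining identity <Ax, y> = <x, A^* y> gives (Ax)^T y = x^T (A^*) y, i.e. x^T A^T y = x^T (A^*) y. Since this holds for all x, y, we must have A^* = A^T. Therefore
A^* =
[[0, 1, -1],
 [-2, -1, 2]].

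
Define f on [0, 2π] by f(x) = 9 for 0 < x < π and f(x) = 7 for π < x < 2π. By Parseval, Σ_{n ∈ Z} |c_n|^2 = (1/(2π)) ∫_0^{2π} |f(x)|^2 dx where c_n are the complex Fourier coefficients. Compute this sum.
Σ |c_n|^2 = 65

Parseval equates the L^2 energy of f (normalised by 1/(2π)) with the ℓ^2 sum of its Fourier coefficients: (1/(2π)) ∫_0^{2π} |f|^2 = Σ |c_n|^2.
Compute the left side: (1/(2π)) [∫_0^π 9^2 dx + ∫_π^{2π} 7^2 dx] = (1/(2π)) · (81π + 49π) = (81 + 49)/2 = 65.
So Σ_{n ∈ Z} |c_n|^2 = 65.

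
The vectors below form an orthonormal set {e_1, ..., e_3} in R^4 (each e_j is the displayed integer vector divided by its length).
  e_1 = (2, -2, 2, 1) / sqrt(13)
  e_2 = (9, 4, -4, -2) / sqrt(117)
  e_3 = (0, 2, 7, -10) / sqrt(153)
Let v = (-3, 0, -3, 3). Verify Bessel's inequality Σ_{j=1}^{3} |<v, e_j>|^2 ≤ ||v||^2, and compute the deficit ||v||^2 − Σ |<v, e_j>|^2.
Σ |<v, e_j>|^2 = 27; ||v||^2 = 27; deficit = 0

Write each e_j = u_j / sqrt(<u_j, u_j>) where u_j is the displayed integer vector. Then <v, e_j> = <v, u_j> / sqrt(<u_j, u_j>), so |<v, e_j>|^2 = <v, u_j>^2 / <u_j, u_j>.
Coefficients: <v, e_1> = -9/sqrt(13), <v, e_2> = -21/sqrt(117), <v, e_3> = -51/sqrt(153).
Square and sum: Σ |<v, e_j>|^2 = 27.
Compute ||v||^2 = v·v = 27.
Deficit = 27 − 27 = 0 ≥ 0, confirming Bessel's inequality. (The deficit equals ||v − Σ <v,e_j> e_j||^2, the squared distance from v to span{e_j}.)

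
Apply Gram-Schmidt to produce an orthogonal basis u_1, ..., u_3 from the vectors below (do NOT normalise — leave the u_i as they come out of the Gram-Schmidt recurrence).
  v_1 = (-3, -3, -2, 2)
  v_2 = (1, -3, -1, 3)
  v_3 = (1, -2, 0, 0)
Orthogonal basis:
  u_1 = (-3, -3, -2, 2)
  u_2 = (34/13, -18/13, 1/13, 25/13)
  u_3 = (35/162, -19/18, 16/81, -86/81)

Apply the Gram-Schmidt recurrence
  u_1 = v_1
  u_i = v_i − Σ_{j<i} ((v_i · u_j) / (u_j · u_j)) · u_j.

Step by step this gives:
  u_1 = (-3, -3, -2, 2)
  u_2 = (34/13, -18/13, 1/13, 25/13)
  u_3 = (35/162, -19/18, 16/81, -86/81)

Orthogonality check:
  u_2 · u_1 = 0 (should be 0)
  u_3 · u_1 = 0 (should be 0)
  u_3 · u_2 = 0 (should be 0)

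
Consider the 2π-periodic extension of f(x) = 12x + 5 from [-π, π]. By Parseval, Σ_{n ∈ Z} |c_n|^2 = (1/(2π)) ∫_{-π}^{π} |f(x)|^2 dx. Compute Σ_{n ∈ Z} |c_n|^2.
Σ |c_n|^2 = 48π^2 + 25

Expand and integrate term by term over [-π, π]:
  ∫ (12x)^2 dx = 144·(2π^3/3); ∫ 2·12·(5)·x dx = 0 (odd integrand); ∫ 5^2 dx = 25·2π.
So (1/(2π)) ∫_{-π}^{π} (12x + 5)^2 dx = 144π^2/3 + 25 = 48π^2 + 25.
Parseval ⇒ Σ |c_n|^2 = 48π^2 + 25.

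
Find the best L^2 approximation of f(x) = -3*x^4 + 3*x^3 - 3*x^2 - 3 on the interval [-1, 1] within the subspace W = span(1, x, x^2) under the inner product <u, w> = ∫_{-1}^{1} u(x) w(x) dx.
g(x) = -39*x^2/7 + 9*x/5 - 96/35

The best approximation g ∈ W is the orthogonal projection of f onto W. Writing g = a_0 + a_1 x + a_2 x^2, the coefficients solve the normal equations G · a = b where
  G_{ij} = <φ_i, φ_j> and b_i = <f, φ_i>, with φ_0 = 1, φ_1 = x, φ_2 = x^2.
G =
  [2, 0, 2/3]
  [0, 2/3, 0]
  [2/3, 0, 2/5],
b = (-46/5, 6/5, -142/35).
Solving gives a_0 = -96/35, a_1 = 9/5, a_2 = -39/7, so
  g(x) = -39*x^2/7 + 9*x/5 - 96/35.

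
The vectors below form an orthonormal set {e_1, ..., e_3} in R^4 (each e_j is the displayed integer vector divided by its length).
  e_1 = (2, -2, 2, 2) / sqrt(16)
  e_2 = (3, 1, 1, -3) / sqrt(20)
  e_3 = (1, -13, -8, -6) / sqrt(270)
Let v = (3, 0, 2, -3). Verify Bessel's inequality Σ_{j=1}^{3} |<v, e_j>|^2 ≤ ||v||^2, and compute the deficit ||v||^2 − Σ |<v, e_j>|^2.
Σ |<v, e_j>|^2 = 1139/54; ||v||^2 = 22; deficit = 49/54

Write each e_j = u_j / sqrt(<u_j, u_j>) where u_j is the displayed integer vector. Then <v, e_j> = <v, u_j> / sqrt(<u_j, u_j>), so |<v, e_j>|^2 = <v, u_j>^2 / <u_j, u_j>.
Coefficients: <v, e_1> = 4/sqrt(16), <v, e_2> = 20/sqrt(20), <v, e_3> = 5/sqrt(270).
Square and sum: Σ |<v, e_j>|^2 = 1139/54.
Compute ||v||^2 = v·v = 22.
Deficit = 22 − 1139/54 = 49/54 ≥ 0, confirming Bessel's inequality. (The deficit equals ||v − Σ <v,e_j> e_j||^2, the squared distance from v to span{e_j}.)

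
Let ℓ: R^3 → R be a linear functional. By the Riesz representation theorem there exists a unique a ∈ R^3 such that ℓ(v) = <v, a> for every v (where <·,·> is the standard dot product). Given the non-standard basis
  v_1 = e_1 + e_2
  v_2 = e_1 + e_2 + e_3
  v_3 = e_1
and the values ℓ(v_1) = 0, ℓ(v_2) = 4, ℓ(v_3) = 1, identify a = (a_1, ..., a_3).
a = (1, -1, 4)

Write a = (a_1, ..., a_3) in the standard basis. For each basis vector v_i, ℓ(v_i) = <v_i, a> is a linear equation in the a_j's. Collect the n equations into a matrix system V a = ℓ, where row i of V is v_i (expressed in the standard basis). Since V is invertible (lower-triangular with 1s on the diagonal, up to permutation), solve by back-substitution:
  V =
[[1, 1, 0],
 [1, 1, 1],
 [1, 0, 0]]
  V a = (0, 4, 1)
Solving gives a = (1, -1, 4).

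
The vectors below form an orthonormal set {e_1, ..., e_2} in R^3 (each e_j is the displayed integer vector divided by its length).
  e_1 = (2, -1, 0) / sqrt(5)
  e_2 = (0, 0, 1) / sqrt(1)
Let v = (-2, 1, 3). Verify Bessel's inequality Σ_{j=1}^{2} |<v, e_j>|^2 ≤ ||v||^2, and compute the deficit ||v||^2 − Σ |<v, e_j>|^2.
Σ |<v, e_j>|^2 = 14; ||v||^2 = 14; deficit = 0

Write each e_j = u_j / sqrt(<u_j, u_j>) where u_j is the displayed integer vector. Then <v, e_j> = <v, u_j> / sqrt(<u_j, u_j>), so |<v, e_j>|^2 = <v, u_j>^2 / <u_j, u_j>.
Coefficients: <v, e_1> = -5/sqrt(5), <v, e_2> = 3/sqrt(1).
Square and sum: Σ |<v, e_j>|^2 = 14.
Compute ||v||^2 = v·v = 14.
Deficit = 14 − 14 = 0 ≥ 0, confirming Bessel's inequality. (The deficit equals ||v − Σ <v,e_j> e_j||^2, the squared distance from v to span{e_j}.)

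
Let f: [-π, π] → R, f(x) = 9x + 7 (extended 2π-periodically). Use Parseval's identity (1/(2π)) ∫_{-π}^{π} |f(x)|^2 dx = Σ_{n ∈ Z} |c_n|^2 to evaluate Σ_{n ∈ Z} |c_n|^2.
Σ |c_n|^2 = 27π^2 + 49

Expand and integrate term by term over [-π, π]:
  ∫ (9x)^2 dx = 81·(2π^3/3); ∫ 2·9·(7)·x dx = 0 (odd integrand); ∫ 7^2 dx = 49·2π.
So (1/(2π)) ∫_{-π}^{π} (9x + 7)^2 dx = 81π^2/3 + 49 = 27π^2 + 49.
Parseval ⇒ Σ |c_n|^2 = 27π^2 + 49.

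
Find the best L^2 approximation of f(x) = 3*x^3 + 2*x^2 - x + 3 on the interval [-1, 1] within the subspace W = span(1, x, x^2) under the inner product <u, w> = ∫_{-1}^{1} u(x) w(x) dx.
g(x) = 2*x^2 + 4*x/5 + 3

The best approximation g ∈ W is the orthogonal projection of f onto W. Writing g = a_0 + a_1 x + a_2 x^2, the coefficients solve the normal equations G · a = b where
  G_{ij} = <φ_i, φ_j> and b_i = <f, φ_i>, with φ_0 = 1, φ_1 = x, φ_2 = x^2.
G =
  [2, 0, 2/3]
  [0, 2/3, 0]
  [2/3, 0, 2/5],
b = (22/3, 8/15, 14/5).
Solving gives a_0 = 3, a_1 = 4/5, a_2 = 2, so
  g(x) = 2*x^2 + 4*x/5 + 3.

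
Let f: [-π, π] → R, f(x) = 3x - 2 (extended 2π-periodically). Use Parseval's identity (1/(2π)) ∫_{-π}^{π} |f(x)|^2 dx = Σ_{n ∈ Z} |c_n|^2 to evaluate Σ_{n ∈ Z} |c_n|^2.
Σ |c_n|^2 = 3π^2 + 4

Expand and integrate term by term over [-π, π]:
  ∫ (3x)^2 dx = 9·(2π^3/3); ∫ 2·3·(-2)·x dx = 0 (odd integrand); ∫ (-2)^2 dx = 4·2π.
So (1/(2π)) ∫_{-π}^{π} (3x - 2)^2 dx = 9π^2/3 + 4 = 3π^2 + 4.
Parseval ⇒ Σ |c_n|^2 = 3π^2 + 4.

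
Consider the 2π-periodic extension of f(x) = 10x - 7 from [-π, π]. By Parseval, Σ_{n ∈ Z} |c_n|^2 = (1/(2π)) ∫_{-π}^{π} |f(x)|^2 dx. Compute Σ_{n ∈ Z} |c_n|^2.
Σ |c_n|^2 = 100π^2/3 + 49

Expand and integrate term by term over [-π, π]:
  ∫ (10x)^2 dx = 100·(2π^3/3); ∫ 2·10·(-7)·x dx = 0 (odd integrand); ∫ (-7)^2 dx = 49·2π.
So (1/(2π)) ∫_{-π}^{π} (10x - 7)^2 dx = 100π^2/3 + 49 = 100π^2/3 + 49.
Parseval ⇒ Σ |c_n|^2 = 100π^2/3 + 49.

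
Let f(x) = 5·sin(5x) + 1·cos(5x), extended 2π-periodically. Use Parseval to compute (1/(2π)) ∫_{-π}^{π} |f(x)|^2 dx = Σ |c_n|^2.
Σ |c_n|^2 = 13

Expand |f|^2 and use orthogonality of {sin(nx), cos(mx)} on [-π, π]:
  ∫_{-π}^{π} sin(nx)^2 dx = π, ∫ cos(mx)^2 dx = π, and cross terms integrate to 0.
So ∫_{-π}^{π} f(x)^2 dx = 5^2 · π + 1^2 · π = (25 + 1)π.
Divide by 2π: (25 + 1)/2 = 13.
By Parseval, this equals Σ |c_n|^2.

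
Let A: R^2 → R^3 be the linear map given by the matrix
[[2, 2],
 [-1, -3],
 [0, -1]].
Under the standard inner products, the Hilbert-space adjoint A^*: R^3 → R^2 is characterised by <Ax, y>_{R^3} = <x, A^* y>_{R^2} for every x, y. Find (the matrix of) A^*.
A^* = A^T =
[[2, -1, 0],
 [2, -3, -1]]

For real matrices with standard dot products, the defining identity <Ax, y> = <x, A^* y> gives (Ax)^T y = x^T (A^*) y, i.e. x^T A^T y = x^T (A^*) y. Since this holds for all x, y, we must have A^* = A^T. Therefore
A^* =
[[2, -1, 0],
 [2, -3, -1]].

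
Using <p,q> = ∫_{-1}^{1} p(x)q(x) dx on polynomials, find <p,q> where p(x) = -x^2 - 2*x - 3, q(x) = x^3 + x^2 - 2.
<p,q> = 152/15

Expand the product: p(x)·q(x) = -x^5 - 3*x^4 - 5*x^3 - x^2 + 4*x + 6.
∫_{-1}^{1} of each monomial x^k gives [2/(k+1) if k even, 0 if k odd]. Integrating term-by-term (or equivalently evaluating the antiderivative F(x) = -x^6/6 - 3*x^5/5 - 5*x^4/4 - x^3/3 + 2*x^2 + 6*x at the endpoints):
  F(1) − F(−1) = 113/20 − (-269/60) = 152/15.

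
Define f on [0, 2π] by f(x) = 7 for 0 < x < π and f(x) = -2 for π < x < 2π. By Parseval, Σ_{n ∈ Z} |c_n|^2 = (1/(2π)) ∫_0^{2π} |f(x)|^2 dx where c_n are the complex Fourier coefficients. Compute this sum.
Σ |c_n|^2 = 53/2

Parseval equates the L^2 energy of f (normalised by 1/(2π)) with the ℓ^2 sum of its Fourier coefficients: (1/(2π)) ∫_0^{2π} |f|^2 = Σ |c_n|^2.
Compute the left side: (1/(2π)) [∫_0^π 7^2 dx + ∫_π^{2π} (-2)^2 dx] = (1/(2π)) · (49π + 4π) = (49 + 4)/2 = 53/2.
So Σ_{n ∈ Z} |c_n|^2 = 53/2.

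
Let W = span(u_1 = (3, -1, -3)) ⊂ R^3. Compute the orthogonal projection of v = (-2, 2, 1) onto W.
proj_W(v) = (-33/19, 11/19, 33/19)

Set up U = [u_1 | ... | u_1] ∈ R^(3×1). The projector onto W = col(U) is P = U (U^T U)^(-1) U^T.
Compute U^T U =
  [19],
and U^T v = (-11).
Solve U^T U · c = U^T v for the coefficients: c = (-11/19). The projection is proj_W(v) = U c.
Check: (v - proj_W(v)) · u_1 = 0  (should be 0).
Result: proj_W(v) = (-33/19, 11/19, 33/19).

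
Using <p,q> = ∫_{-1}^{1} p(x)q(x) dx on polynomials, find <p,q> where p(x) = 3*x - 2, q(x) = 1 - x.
<p,q> = -6

Expand the product: p(x)·q(x) = -3*x^2 + 5*x - 2.
∫_{-1}^{1} of each monomial x^k gives [2/(k+1) if k even, 0 if k odd]. Integrating term-by-term (or equivalently evaluating the antiderivative F(x) = -x^3 + 5*x^2/2 - 2*x at the endpoints):
  F(1) − F(−1) = -1/2 − (11/2) = -6.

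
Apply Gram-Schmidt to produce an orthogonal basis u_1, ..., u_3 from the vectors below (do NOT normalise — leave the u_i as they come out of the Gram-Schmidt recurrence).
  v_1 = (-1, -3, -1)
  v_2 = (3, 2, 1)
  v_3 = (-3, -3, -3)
Orthogonal basis:
  u_1 = (-1, -3, -1)
  u_2 = (23/11, -8/11, 1/11)
  u_3 = (2/9, 4/9, -14/9)

Apply the Gram-Schmidt recurrence
  u_1 = v_1
  u_i = v_i − Σ_{j<i} ((v_i · u_j) / (u_j · u_j)) · u_j.

Step by step this gives:
  u_1 = (-1, -3, -1)
  u_2 = (23/11, -8/11, 1/11)
  u_3 = (2/9, 4/9, -14/9)

Orthogonality check:
  u_2 · u_1 = 0 (should be 0)
  u_3 · u_1 = 0 (should be 0)
  u_3 · u_2 = 0 (should be 0)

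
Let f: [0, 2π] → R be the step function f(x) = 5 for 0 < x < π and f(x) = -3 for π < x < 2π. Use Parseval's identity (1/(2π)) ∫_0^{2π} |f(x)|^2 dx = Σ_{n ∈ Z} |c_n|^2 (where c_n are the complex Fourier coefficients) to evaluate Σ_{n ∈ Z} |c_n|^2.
Σ |c_n|^2 = 17

Parseval equates the L^2 energy of f (normalised by 1/(2π)) with the ℓ^2 sum of its Fourier coefficients: (1/(2π)) ∫_0^{2π} |f|^2 = Σ |c_n|^2.
Compute the left side: (1/(2π)) [∫_0^π 5^2 dx + ∫_π^{2π} (-3)^2 dx] = (1/(2π)) · (25π + 9π) = (25 + 9)/2 = 17.
So Σ_{n ∈ Z} |c_n|^2 = 17.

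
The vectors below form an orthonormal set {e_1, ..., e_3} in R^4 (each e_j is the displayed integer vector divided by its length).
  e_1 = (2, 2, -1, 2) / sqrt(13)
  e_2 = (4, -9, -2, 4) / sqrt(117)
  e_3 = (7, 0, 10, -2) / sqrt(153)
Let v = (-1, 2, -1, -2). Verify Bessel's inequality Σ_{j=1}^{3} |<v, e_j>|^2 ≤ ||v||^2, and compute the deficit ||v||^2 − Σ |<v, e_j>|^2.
Σ |<v, e_j>|^2 = 134/17; ||v||^2 = 10; deficit = 36/17

Write each e_j = u_j / sqrt(<u_j, u_j>) where u_j is the displayed integer vector. Then <v, e_j> = <v, u_j> / sqrt(<u_j, u_j>), so |<v, e_j>|^2 = <v, u_j>^2 / <u_j, u_j>.
Coefficients: <v, e_1> = -1/sqrt(13), <v, e_2> = -28/sqrt(117), <v, e_3> = -13/sqrt(153).
Square and sum: Σ |<v, e_j>|^2 = 134/17.
Compute ||v||^2 = v·v = 10.
Deficit = 10 − 134/17 = 36/17 ≥ 0, confirming Bessel's inequality. (The deficit equals ||v − Σ <v,e_j> e_j||^2, the squared distance from v to span{e_j}.)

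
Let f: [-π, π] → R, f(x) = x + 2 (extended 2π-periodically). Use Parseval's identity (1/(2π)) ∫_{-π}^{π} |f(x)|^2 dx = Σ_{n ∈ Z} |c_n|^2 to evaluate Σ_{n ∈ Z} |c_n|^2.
Σ |c_n|^2 = π^2/3 + 4

Expand and integrate term by term over [-π, π]:
  ∫ (x)^2 dx = 1·(2π^3/3); ∫ 2·1·(2)·x dx = 0 (odd integrand); ∫ 2^2 dx = 4·2π.
So (1/(2π)) ∫_{-π}^{π} (x + 2)^2 dx = 1π^2/3 + 4 = π^2/3 + 4.
Parseval ⇒ Σ |c_n|^2 = π^2/3 + 4.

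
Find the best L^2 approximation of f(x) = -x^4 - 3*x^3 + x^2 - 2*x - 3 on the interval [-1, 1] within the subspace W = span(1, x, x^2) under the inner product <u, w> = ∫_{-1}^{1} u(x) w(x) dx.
g(x) = x^2/7 - 19*x/5 - 102/35

The best approximation g ∈ W is the orthogonal projection of f onto W. Writing g = a_0 + a_1 x + a_2 x^2, the coefficients solve the normal equations G · a = b where
  G_{ij} = <φ_i, φ_j> and b_i = <f, φ_i>, with φ_0 = 1, φ_1 = x, φ_2 = x^2.
G =
  [2, 0, 2/3]
  [0, 2/3, 0]
  [2/3, 0, 2/5],
b = (-86/15, -38/15, -66/35).
Solving gives a_0 = -102/35, a_1 = -19/5, a_2 = 1/7, so
  g(x) = x^2/7 - 19*x/5 - 102/35.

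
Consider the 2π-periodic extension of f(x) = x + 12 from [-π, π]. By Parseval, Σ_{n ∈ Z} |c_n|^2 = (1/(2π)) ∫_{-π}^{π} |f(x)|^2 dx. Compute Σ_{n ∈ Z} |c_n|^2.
Σ |c_n|^2 = π^2/3 + 144

Expand and integrate term by term over [-π, π]:
  ∫ (x)^2 dx = 1·(2π^3/3); ∫ 2·1·(12)·x dx = 0 (odd integrand); ∫ 12^2 dx = 144·2π.
So (1/(2π)) ∫_{-π}^{π} (x + 12)^2 dx = 1π^2/3 + 144 = π^2/3 + 144.
Parseval ⇒ Σ |c_n|^2 = π^2/3 + 144.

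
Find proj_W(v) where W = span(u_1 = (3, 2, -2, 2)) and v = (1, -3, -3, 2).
proj_W(v) = (1, 2/3, -2/3, 2/3)

Set up U = [u_1 | ... | u_1] ∈ R^(4×1). The projector onto W = col(U) is P = U (U^T U)^(-1) U^T.
Compute U^T U =
  [21],
and U^T v = (7).
Solve U^T U · c = U^T v for the coefficients: c = (1/3). The projection is proj_W(v) = U c.
Check: (v - proj_W(v)) · u_1 = 0  (should be 0).
Result: proj_W(v) = (1, 2/3, -2/3, 2/3).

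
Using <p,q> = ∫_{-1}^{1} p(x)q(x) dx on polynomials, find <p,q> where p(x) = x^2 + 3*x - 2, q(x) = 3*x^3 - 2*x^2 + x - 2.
<p,q> = 212/15

Expand the product: p(x)·q(x) = 3*x^5 + 7*x^4 - 11*x^3 + 5*x^2 - 8*x + 4.
∫_{-1}^{1} of each monomial x^k gives [2/(k+1) if k even, 0 if k odd]. Integrating term-by-term (or equivalently evaluating the antiderivative F(x) = x^6/2 + 7*x^5/5 - 11*x^4/4 + 5*x^3/3 - 4*x^2 + 4*x at the endpoints):
  F(1) − F(−1) = 49/60 − (-799/60) = 212/15.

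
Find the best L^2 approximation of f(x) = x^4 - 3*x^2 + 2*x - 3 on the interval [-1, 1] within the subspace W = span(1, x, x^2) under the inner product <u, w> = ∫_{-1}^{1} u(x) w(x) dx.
g(x) = -15*x^2/7 + 2*x - 108/35

The best approximation g ∈ W is the orthogonal projection of f onto W. Writing g = a_0 + a_1 x + a_2 x^2, the coefficients solve the normal equations G · a = b where
  G_{ij} = <φ_i, φ_j> and b_i = <f, φ_i>, with φ_0 = 1, φ_1 = x, φ_2 = x^2.
G =
  [2, 0, 2/3]
  [0, 2/3, 0]
  [2/3, 0, 2/5],
b = (-38/5, 4/3, -102/35).
Solving gives a_0 = -108/35, a_1 = 2, a_2 = -15/7, so
  g(x) = -15*x^2/7 + 2*x - 108/35.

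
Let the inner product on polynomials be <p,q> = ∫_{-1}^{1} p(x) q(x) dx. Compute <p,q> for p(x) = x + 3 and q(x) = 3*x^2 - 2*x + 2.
<p,q> = 50/3

Expand the product: p(x)·q(x) = 3*x^3 + 7*x^2 - 4*x + 6.
∫_{-1}^{1} of each monomial x^k gives [2/(k+1) if k even, 0 if k odd]. Integrating term-by-term (or equivalently evaluating the antiderivative F(x) = 3*x^4/4 + 7*x^3/3 - 2*x^2 + 6*x at the endpoints):
  F(1) − F(−1) = 85/12 − (-115/12) = 50/3.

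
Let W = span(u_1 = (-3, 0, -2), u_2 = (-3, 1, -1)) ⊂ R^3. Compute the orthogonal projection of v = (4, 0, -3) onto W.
proj_W(v) = (27/11, -51/22, -15/22)

Set up U = [u_1 | ... | u_2] ∈ R^(3×2). The projector onto W = col(U) is P = U (U^T U)^(-1) U^T.
Compute U^T U =
  [13, 11]
  [11, 11],
and U^T v = (-6, -9).
Solve U^T U · c = U^T v for the coefficients: c = (3/2, -51/22). The projection is proj_W(v) = U c.
Check: (v - proj_W(v)) · u_1 = 0  (should be 0).
Check: (v - proj_W(v)) · u_2 = 0  (should be 0).
Result: proj_W(v) = (27/11, -51/22, -15/22).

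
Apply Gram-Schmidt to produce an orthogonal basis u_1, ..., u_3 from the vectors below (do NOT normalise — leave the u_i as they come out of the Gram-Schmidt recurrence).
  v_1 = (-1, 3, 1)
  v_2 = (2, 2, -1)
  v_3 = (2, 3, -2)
Orthogonal basis:
  u_1 = (-1, 3, 1)
  u_2 = (25/11, 13/11, -14/11)
  u_3 = (-1/2, 1/10, -4/5)

Apply the Gram-Schmidt recurrence
  u_1 = v_1
  u_i = v_i − Σ_{j<i} ((v_i · u_j) / (u_j · u_j)) · u_j.

Step by step this gives:
  u_1 = (-1, 3, 1)
  u_2 = (25/11, 13/11, -14/11)
  u_3 = (-1/2, 1/10, -4/5)

Orthogonality check:
  u_2 · u_1 = 0 (should be 0)
  u_3 · u_1 = 0 (should be 0)
  u_3 · u_2 = 0 (should be 0)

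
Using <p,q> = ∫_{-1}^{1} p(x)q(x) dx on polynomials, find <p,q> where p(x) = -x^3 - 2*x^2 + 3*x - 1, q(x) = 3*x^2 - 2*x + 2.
<p,q> = -214/15

Expand the product: p(x)·q(x) = -3*x^5 - 4*x^4 + 11*x^3 - 13*x^2 + 8*x - 2.
∫_{-1}^{1} of each monomial x^k gives [2/(k+1) if k even, 0 if k odd]. Integrating term-by-term (or equivalently evaluating the antiderivative F(x) = -x^6/2 - 4*x^5/5 + 11*x^4/4 - 13*x^3/3 + 4*x^2 - 2*x at the endpoints):
  F(1) − F(−1) = -53/60 − (803/60) = -214/15.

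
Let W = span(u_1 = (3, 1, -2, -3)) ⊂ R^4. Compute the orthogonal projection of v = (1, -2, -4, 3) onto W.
proj_W(v) = (0, 0, 0, 0)

Set up U = [u_1 | ... | u_1] ∈ R^(4×1). The projector onto W = col(U) is P = U (U^T U)^(-1) U^T.
Compute U^T U =
  [23],
and U^T v = (0).
Solve U^T U · c = U^T v for the coefficients: c = (0). The projection is proj_W(v) = U c.
Check: (v - proj_W(v)) · u_1 = 0  (should be 0).
Result: proj_W(v) = (0, 0, 0, 0).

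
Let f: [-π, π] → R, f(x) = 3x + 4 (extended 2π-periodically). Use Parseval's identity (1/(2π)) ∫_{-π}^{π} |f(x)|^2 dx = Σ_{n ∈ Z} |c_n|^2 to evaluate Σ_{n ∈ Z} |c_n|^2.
Σ |c_n|^2 = 3π^2 + 16

Expand and integrate term by term over [-π, π]:
  ∫ (3x)^2 dx = 9·(2π^3/3); ∫ 2·3·(4)·x dx = 0 (odd integrand); ∫ 4^2 dx = 16·2π.
So (1/(2π)) ∫_{-π}^{π} (3x + 4)^2 dx = 9π^2/3 + 16 = 3π^2 + 16.
Parseval ⇒ Σ |c_n|^2 = 3π^2 + 16.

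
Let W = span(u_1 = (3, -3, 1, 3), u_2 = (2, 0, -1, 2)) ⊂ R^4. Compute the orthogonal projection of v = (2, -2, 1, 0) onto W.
proj_W(v) = (134/131, -252/131, 143/131, 134/131)

Set up U = [u_1 | ... | u_2] ∈ R^(4×2). The projector onto W = col(U) is P = U (U^T U)^(-1) U^T.
Compute U^T U =
  [28, 11]
  [11, 9],
and U^T v = (13, 3).
Solve U^T U · c = U^T v for the coefficients: c = (84/131, -59/131). The projection is proj_W(v) = U c.
Check: (v - proj_W(v)) · u_1 = 0  (should be 0).
Check: (v - proj_W(v)) · u_2 = 0  (should be 0).
Result: proj_W(v) = (134/131, -252/131, 143/131, 134/131).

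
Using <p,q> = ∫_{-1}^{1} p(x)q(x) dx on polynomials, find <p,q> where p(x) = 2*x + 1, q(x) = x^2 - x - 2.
<p,q> = -14/3

Expand the product: p(x)·q(x) = 2*x^3 - x^2 - 5*x - 2.
∫_{-1}^{1} of each monomial x^k gives [2/(k+1) if k even, 0 if k odd]. Integrating term-by-term (or equivalently evaluating the antiderivative F(x) = x^4/2 - x^3/3 - 5*x^2/2 - 2*x at the endpoints):
  F(1) − F(−1) = -13/3 − (1/3) = -14/3.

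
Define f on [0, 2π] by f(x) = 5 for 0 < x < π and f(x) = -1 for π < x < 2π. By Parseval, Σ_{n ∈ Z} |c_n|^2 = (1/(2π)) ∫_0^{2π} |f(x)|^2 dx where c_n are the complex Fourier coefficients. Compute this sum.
Σ |c_n|^2 = 13

Parseval equates the L^2 energy of f (normalised by 1/(2π)) with the ℓ^2 sum of its Fourier coefficients: (1/(2π)) ∫_0^{2π} |f|^2 = Σ |c_n|^2.
Compute the left side: (1/(2π)) [∫_0^π 5^2 dx + ∫_π^{2π} (-1)^2 dx] = (1/(2π)) · (25π + 1π) = (25 + 1)/2 = 13.
So Σ_{n ∈ Z} |c_n|^2 = 13.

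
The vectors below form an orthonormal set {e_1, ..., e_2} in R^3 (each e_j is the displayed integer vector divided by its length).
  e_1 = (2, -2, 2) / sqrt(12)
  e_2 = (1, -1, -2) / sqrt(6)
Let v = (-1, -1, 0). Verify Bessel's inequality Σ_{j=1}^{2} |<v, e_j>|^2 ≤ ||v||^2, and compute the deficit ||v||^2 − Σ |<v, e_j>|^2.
Σ |<v, e_j>|^2 = 0; ||v||^2 = 2; deficit = 2

Write each e_j = u_j / sqrt(<u_j, u_j>) where u_j is the displayed integer vector. Then <v, e_j> = <v, u_j> / sqrt(<u_j, u_j>), so |<v, e_j>|^2 = <v, u_j>^2 / <u_j, u_j>.
Coefficients: <v, e_1> = 0/sqrt(12), <v, e_2> = 0/sqrt(6).
Square and sum: Σ |<v, e_j>|^2 = 0.
Compute ||v||^2 = v·v = 2.
Deficit = 2 − 0 = 2 ≥ 0, confirming Bessel's inequality. (The deficit equals ||v − Σ <v,e_j> e_j||^2, the squared distance from v to span{e_j}.)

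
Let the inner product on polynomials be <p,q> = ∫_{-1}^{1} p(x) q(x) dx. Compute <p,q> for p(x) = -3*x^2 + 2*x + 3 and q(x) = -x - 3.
<p,q> = -40/3

Expand the product: p(x)·q(x) = 3*x^3 + 7*x^2 - 9*x - 9.
∫_{-1}^{1} of each monomial x^k gives [2/(k+1) if k even, 0 if k odd]. Integrating term-by-term (or equivalently evaluating the antiderivative F(x) = 3*x^4/4 + 7*x^3/3 - 9*x^2/2 - 9*x at the endpoints):
  F(1) − F(−1) = -125/12 − (35/12) = -40/3.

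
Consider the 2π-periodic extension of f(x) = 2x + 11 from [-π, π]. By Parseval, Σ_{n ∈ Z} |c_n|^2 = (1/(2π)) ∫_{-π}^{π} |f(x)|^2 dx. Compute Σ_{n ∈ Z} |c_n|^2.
Σ |c_n|^2 = 4π^2/3 + 121

Expand and integrate term by term over [-π, π]:
  ∫ (2x)^2 dx = 4·(2π^3/3); ∫ 2·2·(11)·x dx = 0 (odd integrand); ∫ 11^2 dx = 121·2π.
So (1/(2π)) ∫_{-π}^{π} (2x + 11)^2 dx = 4π^2/3 + 121 = 4π^2/3 + 121.
Parseval ⇒ Σ |c_n|^2 = 4π^2/3 + 121.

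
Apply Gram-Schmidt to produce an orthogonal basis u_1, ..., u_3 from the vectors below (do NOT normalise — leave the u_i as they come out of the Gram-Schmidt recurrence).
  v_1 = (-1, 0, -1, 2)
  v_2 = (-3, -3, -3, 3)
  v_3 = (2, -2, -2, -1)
Orthogonal basis:
  u_1 = (-1, 0, -1, 2)
  u_2 = (-1, -3, -1, -1)
  u_3 = (9/4, -1/4, -7/4, 1/4)

Apply the Gram-Schmidt recurrence
  u_1 = v_1
  u_i = v_i − Σ_{j<i} ((v_i · u_j) / (u_j · u_j)) · u_j.

Step by step this gives:
  u_1 = (-1, 0, -1, 2)
  u_2 = (-1, -3, -1, -1)
  u_3 = (9/4, -1/4, -7/4, 1/4)

Orthogonality check:
  u_2 · u_1 = 0 (should be 0)
  u_3 · u_1 = 0 (should be 0)
  u_3 · u_2 = 0 (should be 0)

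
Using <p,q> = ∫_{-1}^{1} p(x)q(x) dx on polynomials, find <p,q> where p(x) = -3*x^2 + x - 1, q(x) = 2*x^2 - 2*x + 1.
<p,q> = -136/15

Expand the product: p(x)·q(x) = -6*x^4 + 8*x^3 - 7*x^2 + 3*x - 1.
∫_{-1}^{1} of each monomial x^k gives [2/(k+1) if k even, 0 if k odd]. Integrating term-by-term (or equivalently evaluating the antiderivative F(x) = -6*x^5/5 + 2*x^4 - 7*x^3/3 + 3*x^2/2 - x at the endpoints):
  F(1) − F(−1) = -31/30 − (241/30) = -136/15.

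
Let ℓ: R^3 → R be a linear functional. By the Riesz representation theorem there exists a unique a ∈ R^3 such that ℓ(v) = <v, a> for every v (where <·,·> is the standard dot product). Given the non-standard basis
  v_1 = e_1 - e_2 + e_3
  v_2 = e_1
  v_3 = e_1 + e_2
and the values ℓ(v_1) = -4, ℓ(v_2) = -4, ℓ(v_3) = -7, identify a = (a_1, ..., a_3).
a = (-4, -3, -3)

Write a = (a_1, ..., a_3) in the standard basis. For each basis vector v_i, ℓ(v_i) = <v_i, a> is a linear equation in the a_j's. Collect the n equations into a matrix system V a = ℓ, where row i of V is v_i (expressed in the standard basis). Since V is invertible (lower-triangular with 1s on the diagonal, up to permutation), solve by back-substitution:
  V =
[[1, -1, 1],
 [1, 0, 0],
 [1, 1, 0]]
  V a = (-4, -4, -7)
Solving gives a = (-4, -3, -3).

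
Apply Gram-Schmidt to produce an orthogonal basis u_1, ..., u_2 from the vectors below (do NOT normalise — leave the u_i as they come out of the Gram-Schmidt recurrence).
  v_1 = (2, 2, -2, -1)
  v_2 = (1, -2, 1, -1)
Orthogonal basis:
  u_1 = (2, 2, -2, -1)
  u_2 = (19/13, -20/13, 7/13, -16/13)

Apply the Gram-Schmidt recurrence
  u_1 = v_1
  u_i = v_i − Σ_{j<i} ((v_i · u_j) / (u_j · u_j)) · u_j.

Step by step this gives:
  u_1 = (2, 2, -2, -1)
  u_2 = (19/13, -20/13, 7/13, -16/13)

Orthogonality check:
  u_2 · u_1 = 0 (should be 0)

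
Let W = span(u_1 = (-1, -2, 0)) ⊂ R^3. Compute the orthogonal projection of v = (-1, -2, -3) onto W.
proj_W(v) = (-1, -2, 0)

Set up U = [u_1 | ... | u_1] ∈ R^(3×1). The projector onto W = col(U) is P = U (U^T U)^(-1) U^T.
Compute U^T U =
  [5],
and U^T v = (5).
Solve U^T U · c = U^T v for the coefficients: c = (1). The projection is proj_W(v) = U c.
Check: (v - proj_W(v)) · u_1 = 0  (should be 0).
Result: proj_W(v) = (-1, -2, 0).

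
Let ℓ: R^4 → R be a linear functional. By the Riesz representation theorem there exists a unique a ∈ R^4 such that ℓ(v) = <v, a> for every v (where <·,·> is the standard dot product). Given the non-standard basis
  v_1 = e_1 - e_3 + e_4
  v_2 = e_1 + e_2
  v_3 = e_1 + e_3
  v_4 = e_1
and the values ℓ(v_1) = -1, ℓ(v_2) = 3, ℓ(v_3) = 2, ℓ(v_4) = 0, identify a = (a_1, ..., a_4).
a = (0, 3, 2, 1)

Write a = (a_1, ..., a_4) in the standard basis. For each basis vector v_i, ℓ(v_i) = <v_i, a> is a linear equation in the a_j's. Collect the n equations into a matrix system V a = ℓ, where row i of V is v_i (expressed in the standard basis). Since V is invertible (lower-triangular with 1s on the diagonal, up to permutation), solve by back-substitution:
  V =
[[1, 0, -1, 1],
 [1, 1, 0, 0],
 [1, 0, 1, 0],
 [1, 0, 0, 0]]
  V a = (-1, 3, 2, 0)
Solving gives a = (0, 3, 2, 1).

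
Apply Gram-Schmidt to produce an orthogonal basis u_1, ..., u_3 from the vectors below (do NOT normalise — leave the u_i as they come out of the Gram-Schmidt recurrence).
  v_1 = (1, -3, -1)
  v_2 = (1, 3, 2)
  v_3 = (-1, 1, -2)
Orthogonal basis:
  u_1 = (1, -3, -1)
  u_2 = (21/11, 3/11, 12/11)
  u_3 = (2/3, 2/3, -4/3)

Apply the Gram-Schmidt recurrence
  u_1 = v_1
  u_i = v_i − Σ_{j<i} ((v_i · u_j) / (u_j · u_j)) · u_j.

Step by step this gives:
  u_1 = (1, -3, -1)
  u_2 = (21/11, 3/11, 12/11)
  u_3 = (2/3, 2/3, -4/3)

Orthogonality check:
  u_2 · u_1 = 0 (should be 0)
  u_3 · u_1 = 0 (should be 0)
  u_3 · u_2 = 0 (should be 0)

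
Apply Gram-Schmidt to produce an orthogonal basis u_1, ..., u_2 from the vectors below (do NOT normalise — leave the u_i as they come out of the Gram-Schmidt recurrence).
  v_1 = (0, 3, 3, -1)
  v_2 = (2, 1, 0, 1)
Orthogonal basis:
  u_1 = (0, 3, 3, -1)
  u_2 = (2, 13/19, -6/19, 21/19)

Apply the Gram-Schmidt recurrence
  u_1 = v_1
  u_i = v_i − Σ_{j<i} ((v_i · u_j) / (u_j · u_j)) · u_j.

Step by step this gives:
  u_1 = (0, 3, 3, -1)
  u_2 = (2, 13/19, -6/19, 21/19)

Orthogonality check:
  u_2 · u_1 = 0 (should be 0)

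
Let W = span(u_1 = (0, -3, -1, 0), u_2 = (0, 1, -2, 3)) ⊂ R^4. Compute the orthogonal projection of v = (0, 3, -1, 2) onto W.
proj_W(v) = (0, 405/139, -103/139, 306/139)

Set up U = [u_1 | ... | u_2] ∈ R^(4×2). The projector onto W = col(U) is P = U (U^T U)^(-1) U^T.
Compute U^T U =
  [10, -1]
  [-1, 14],
and U^T v = (-8, 11).
Solve U^T U · c = U^T v for the coefficients: c = (-101/139, 102/139). The projection is proj_W(v) = U c.
Check: (v - proj_W(v)) · u_1 = 0  (should be 0).
Check: (v - proj_W(v)) · u_2 = 0  (should be 0).
Result: proj_W(v) = (0, 405/139, -103/139, 306/139).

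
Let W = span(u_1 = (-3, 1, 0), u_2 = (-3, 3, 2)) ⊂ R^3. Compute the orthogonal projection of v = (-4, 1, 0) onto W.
proj_W(v) = (-75/19, 22/19, -3/19)

Set up U = [u_1 | ... | u_2] ∈ R^(3×2). The projector onto W = col(U) is P = U (U^T U)^(-1) U^T.
Compute U^T U =
  [10, 12]
  [12, 22],
and U^T v = (13, 15).
Solve U^T U · c = U^T v for the coefficients: c = (53/38, -3/38). The projection is proj_W(v) = U c.
Check: (v - proj_W(v)) · u_1 = 0  (should be 0).
Check: (v - proj_W(v)) · u_2 = 0  (should be 0).
Result: proj_W(v) = (-75/19, 22/19, -3/19).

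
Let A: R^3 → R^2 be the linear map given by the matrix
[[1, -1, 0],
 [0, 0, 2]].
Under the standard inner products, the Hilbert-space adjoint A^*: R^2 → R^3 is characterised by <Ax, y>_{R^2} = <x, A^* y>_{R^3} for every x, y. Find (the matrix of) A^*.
A^* = A^T =
[[1, 0],
 [-1, 0],
 [0, 2]]

For real matrices with standard dot products, the defining identity <Ax, y> = <x, A^* y> gives (Ax)^T y = x^T (A^*) y, i.e. x^T A^T y = x^T (A^*) y. Since this holds for all x, y, we must have A^* = A^T. Therefore
A^* =
[[1, 0],
 [-1, 0],
 [0, 2]].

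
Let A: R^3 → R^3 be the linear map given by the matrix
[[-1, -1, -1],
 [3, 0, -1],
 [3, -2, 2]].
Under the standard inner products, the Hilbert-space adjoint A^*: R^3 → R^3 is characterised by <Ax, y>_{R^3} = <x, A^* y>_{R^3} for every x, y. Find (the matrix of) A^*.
A^* = A^T =
[[-1, 3, 3],
 [-1, 0, -2],
 [-1, -1, 2]]

For real matrices with standard dot products, the defining identity <Ax, y> = <x, A^* y> gives (Ax)^T y = x^T (A^*) y, i.e. x^T A^T y = x^T (A^*) y. Since this holds for all x, y, we must have A^* = A^T. Therefore
A^* =
[[-1, 3, 3],
 [-1, 0, -2],
 [-1, -1, 2]].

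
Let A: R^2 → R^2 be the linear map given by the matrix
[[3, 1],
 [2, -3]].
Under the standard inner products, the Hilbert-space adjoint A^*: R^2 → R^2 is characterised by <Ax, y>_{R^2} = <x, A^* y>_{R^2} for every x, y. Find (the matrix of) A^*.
A^* = A^T =
[[3, 2],
 [1, -3]]

For real matrices with standard dot products, the defining identity <Ax, y> = <x, A^* y> gives (Ax)^T y = x^T (A^*) y, i.e. x^T A^T y = x^T (A^*) y. Since this holds for all x, y, we must have A^* = A^T. Therefore
A^* =
[[3, 2],
 [1, -3]].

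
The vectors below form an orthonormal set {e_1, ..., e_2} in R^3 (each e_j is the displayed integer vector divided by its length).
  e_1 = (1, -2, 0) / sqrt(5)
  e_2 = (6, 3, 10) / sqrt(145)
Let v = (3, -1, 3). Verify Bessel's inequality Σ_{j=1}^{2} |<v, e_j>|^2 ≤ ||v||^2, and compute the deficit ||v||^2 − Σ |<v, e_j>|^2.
Σ |<v, e_j>|^2 = 550/29; ||v||^2 = 19; deficit = 1/29

Write each e_j = u_j / sqrt(<u_j, u_j>) where u_j is the displayed integer vector. Then <v, e_j> = <v, u_j> / sqrt(<u_j, u_j>), so |<v, e_j>|^2 = <v, u_j>^2 / <u_j, u_j>.
Coefficients: <v, e_1> = 5/sqrt(5), <v, e_2> = 45/sqrt(145).
Square and sum: Σ |<v, e_j>|^2 = 550/29.
Compute ||v||^2 = v·v = 19.
Deficit = 19 − 550/29 = 1/29 ≥ 0, confirming Bessel's inequality. (The deficit equals ||v − Σ <v,e_j> e_j||^2, the squared distance from v to span{e_j}.)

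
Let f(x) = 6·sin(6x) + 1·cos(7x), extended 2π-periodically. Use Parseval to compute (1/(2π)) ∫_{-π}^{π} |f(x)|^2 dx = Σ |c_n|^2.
Σ |c_n|^2 = 37/2

Expand |f|^2 and use orthogonality of {sin(nx), cos(mx)} on [-π, π]:
  ∫_{-π}^{π} sin(nx)^2 dx = π, ∫ cos(mx)^2 dx = π, and cross terms integrate to 0.
So ∫_{-π}^{π} f(x)^2 dx = 6^2 · π + 1^2 · π = (36 + 1)π.
Divide by 2π: (36 + 1)/2 = 37/2.
By Parseval, this equals Σ |c_n|^2.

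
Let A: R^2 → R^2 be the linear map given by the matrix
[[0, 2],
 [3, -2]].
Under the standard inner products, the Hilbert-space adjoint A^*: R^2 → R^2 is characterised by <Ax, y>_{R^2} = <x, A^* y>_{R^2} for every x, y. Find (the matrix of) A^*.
A^* = A^T =
[[0, 3],
 [2, -2]]

For real matrices with standard dot products, the defining identity <Ax, y> = <x, A^* y> gives (Ax)^T y = x^T (A^*) y, i.e. x^T A^T y = x^T (A^*) y. Since this holds for all x, y, we must have A^* = A^T. Therefore
A^* =
[[0, 3],
 [2, -2]].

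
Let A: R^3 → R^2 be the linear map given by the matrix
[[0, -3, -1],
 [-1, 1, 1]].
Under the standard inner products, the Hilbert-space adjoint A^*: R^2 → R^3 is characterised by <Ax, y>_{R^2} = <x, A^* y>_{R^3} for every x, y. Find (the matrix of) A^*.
A^* = A^T =
[[0, -1],
 [-3, 1],
 [-1, 1]]

For real matrices with standard dot products, the defining identity <Ax, y> = <x, A^* y> gives (Ax)^T y = x^T (A^*) y, i.e. x^T A^T y = x^T (A^*) y. Since this holds for all x, y, we must have A^* = A^T. Therefore
A^* =
[[0, -1],
 [-3, 1],
 [-1, 1]].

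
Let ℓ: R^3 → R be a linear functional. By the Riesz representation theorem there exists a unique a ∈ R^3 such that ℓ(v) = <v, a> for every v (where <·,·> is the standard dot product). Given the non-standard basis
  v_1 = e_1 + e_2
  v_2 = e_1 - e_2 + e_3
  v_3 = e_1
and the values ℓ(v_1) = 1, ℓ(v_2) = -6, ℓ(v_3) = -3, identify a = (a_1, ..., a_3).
a = (-3, 4, 1)

Write a = (a_1, ..., a_3) in the standard basis. For each basis vector v_i, ℓ(v_i) = <v_i, a> is a linear equation in the a_j's. Collect the n equations into a matrix system V a = ℓ, where row i of V is v_i (expressed in the standard basis). Since V is invertible (lower-triangular with 1s on the diagonal, up to permutation), solve by back-substitution:
  V =
[[1, 1, 0],
 [1, -1, 1],
 [1, 0, 0]]
  V a = (1, -6, -3)
Solving gives a = (-3, 4, 1).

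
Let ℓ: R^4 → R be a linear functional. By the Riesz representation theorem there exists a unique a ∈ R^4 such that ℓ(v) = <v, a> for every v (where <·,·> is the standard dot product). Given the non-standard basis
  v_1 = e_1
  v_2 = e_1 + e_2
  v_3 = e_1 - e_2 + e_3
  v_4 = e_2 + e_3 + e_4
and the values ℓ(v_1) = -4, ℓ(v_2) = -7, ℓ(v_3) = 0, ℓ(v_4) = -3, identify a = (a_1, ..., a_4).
a = (-4, -3, 1, -1)

Write a = (a_1, ..., a_4) in the standard basis. For each basis vector v_i, ℓ(v_i) = <v_i, a> is a linear equation in the a_j's. Collect the n equations into a matrix system V a = ℓ, where row i of V is v_i (expressed in the standard basis). Since V is invertible (lower-triangular with 1s on the diagonal, up to permutation), solve by back-substitution:
  V =
[[1, 0, 0, 0],
 [1, 1, 0, 0],
 [1, -1, 1, 0],
 [0, 1, 1, 1]]
  V a = (-4, -7, 0, -3)
Solving gives a = (-4, -3, 1, -1).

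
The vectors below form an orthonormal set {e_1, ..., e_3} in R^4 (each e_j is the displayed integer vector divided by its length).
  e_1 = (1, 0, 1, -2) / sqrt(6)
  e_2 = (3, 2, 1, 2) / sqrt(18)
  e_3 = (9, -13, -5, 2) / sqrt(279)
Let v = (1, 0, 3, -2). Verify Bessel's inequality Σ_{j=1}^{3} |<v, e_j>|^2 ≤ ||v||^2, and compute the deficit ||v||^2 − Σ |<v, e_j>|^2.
Σ |<v, e_j>|^2 = 1046/93; ||v||^2 = 14; deficit = 256/93

Write each e_j = u_j / sqrt(<u_j, u_j>) where u_j is the displayed integer vector. Then <v, e_j> = <v, u_j> / sqrt(<u_j, u_j>), so |<v, e_j>|^2 = <v, u_j>^2 / <u_j, u_j>.
Coefficients: <v, e_1> = 8/sqrt(6), <v, e_2> = 2/sqrt(18), <v, e_3> = -10/sqrt(279).
Square and sum: Σ |<v, e_j>|^2 = 1046/93.
Compute ||v||^2 = v·v = 14.
Deficit = 14 − 1046/93 = 256/93 ≥ 0, confirming Bessel's inequality. (The deficit equals ||v − Σ <v,e_j> e_j||^2, the squared distance from v to span{e_j}.)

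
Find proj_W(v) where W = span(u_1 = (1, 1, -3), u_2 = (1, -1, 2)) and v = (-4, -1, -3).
proj_W(v) = (-7/2, 3/2, -2)

Set up U = [u_1 | ... | u_2] ∈ R^(3×2). The projector onto W = col(U) is P = U (U^T U)^(-1) U^T.
Compute U^T U =
  [11, -6]
  [-6, 6],
and U^T v = (4, -9).
Solve U^T U · c = U^T v for the coefficients: c = (-1, -5/2). The projection is proj_W(v) = U c.
Check: (v - proj_W(v)) · u_1 = 0  (should be 0).
Check: (v - proj_W(v)) · u_2 = 0  (should be 0).
Result: proj_W(v) = (-7/2, 3/2, -2).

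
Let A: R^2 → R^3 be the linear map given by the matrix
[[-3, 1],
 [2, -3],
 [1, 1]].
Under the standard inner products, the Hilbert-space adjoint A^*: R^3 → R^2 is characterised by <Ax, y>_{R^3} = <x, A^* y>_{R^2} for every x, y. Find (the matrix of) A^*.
A^* = A^T =
[[-3, 2, 1],
 [1, -3, 1]]

For real matrices with standard dot products, the defining identity <Ax, y> = <x, A^* y> gives (Ax)^T y = x^T (A^*) y, i.e. x^T A^T y = x^T (A^*) y. Since this holds for all x, y, we must have A^* = A^T. Therefore
A^* =
[[-3, 2, 1],
 [1, -3, 1]].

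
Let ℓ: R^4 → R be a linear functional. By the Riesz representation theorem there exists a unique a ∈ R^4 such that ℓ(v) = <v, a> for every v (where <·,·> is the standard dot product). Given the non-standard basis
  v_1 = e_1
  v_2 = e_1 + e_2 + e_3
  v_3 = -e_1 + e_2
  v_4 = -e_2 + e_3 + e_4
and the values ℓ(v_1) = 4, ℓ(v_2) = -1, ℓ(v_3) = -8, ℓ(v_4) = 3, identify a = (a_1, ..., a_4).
a = (4, -4, -1, 0)

Write a = (a_1, ..., a_4) in the standard basis. For each basis vector v_i, ℓ(v_i) = <v_i, a> is a linear equation in the a_j's. Collect the n equations into a matrix system V a = ℓ, where row i of V is v_i (expressed in the standard basis). Since V is invertible (lower-triangular with 1s on the diagonal, up to permutation), solve by back-substitution:
  V =
[[1, 0, 0, 0],
 [1, 1, 1, 0],
 [-1, 1, 0, 0],
 [0, -1, 1, 1]]
  V a = (4, -1, -8, 3)
Solving gives a = (4, -4, -1, 0).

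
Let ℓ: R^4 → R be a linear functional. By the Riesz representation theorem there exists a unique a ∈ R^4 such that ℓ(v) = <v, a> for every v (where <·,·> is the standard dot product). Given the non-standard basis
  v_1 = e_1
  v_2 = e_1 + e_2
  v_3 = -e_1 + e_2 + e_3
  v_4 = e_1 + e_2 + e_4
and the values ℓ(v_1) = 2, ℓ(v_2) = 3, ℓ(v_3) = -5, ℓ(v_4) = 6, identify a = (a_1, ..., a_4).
a = (2, 1, -4, 3)

Write a = (a_1, ..., a_4) in the standard basis. For each basis vector v_i, ℓ(v_i) = <v_i, a> is a linear equation in the a_j's. Collect the n equations into a matrix system V a = ℓ, where row i of V is v_i (expressed in the standard basis). Since V is invertible (lower-triangular with 1s on the diagonal, up to permutation), solve by back-substitution:
  V =
[[1, 0, 0, 0],
 [1, 1, 0, 0],
 [-1, 1, 1, 0],
 [1, 1, 0, 1]]
  V a = (2, 3, -5, 6)
Solving gives a = (2, 1, -4, 3).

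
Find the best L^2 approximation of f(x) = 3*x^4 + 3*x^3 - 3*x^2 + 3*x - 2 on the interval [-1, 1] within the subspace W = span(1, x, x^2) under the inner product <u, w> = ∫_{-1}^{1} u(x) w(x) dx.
g(x) = -3*x^2/7 + 24*x/5 - 79/35

The best approximation g ∈ W is the orthogonal projection of f onto W. Writing g = a_0 + a_1 x + a_2 x^2, the coefficients solve the normal equations G · a = b where
  G_{ij} = <φ_i, φ_j> and b_i = <f, φ_i>, with φ_0 = 1, φ_1 = x, φ_2 = x^2.
G =
  [2, 0, 2/3]
  [0, 2/3, 0]
  [2/3, 0, 2/5],
b = (-24/5, 16/5, -176/105).
Solving gives a_0 = -79/35, a_1 = 24/5, a_2 = -3/7, so
  g(x) = -3*x^2/7 + 24*x/5 - 79/35.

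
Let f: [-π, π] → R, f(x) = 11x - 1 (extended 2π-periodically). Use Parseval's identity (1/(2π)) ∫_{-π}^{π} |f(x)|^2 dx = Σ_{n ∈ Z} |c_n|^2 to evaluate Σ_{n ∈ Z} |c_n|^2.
Σ |c_n|^2 = 121π^2/3 + 1

Expand and integrate term by term over [-π, π]:
  ∫ (11x)^2 dx = 121·(2π^3/3); ∫ 2·11·(-1)·x dx = 0 (odd integrand); ∫ (-1)^2 dx = 1·2π.
So (1/(2π)) ∫_{-π}^{π} (11x - 1)^2 dx = 121π^2/3 + 1 = 121π^2/3 + 1.
Parseval ⇒ Σ |c_n|^2 = 121π^2/3 + 1.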